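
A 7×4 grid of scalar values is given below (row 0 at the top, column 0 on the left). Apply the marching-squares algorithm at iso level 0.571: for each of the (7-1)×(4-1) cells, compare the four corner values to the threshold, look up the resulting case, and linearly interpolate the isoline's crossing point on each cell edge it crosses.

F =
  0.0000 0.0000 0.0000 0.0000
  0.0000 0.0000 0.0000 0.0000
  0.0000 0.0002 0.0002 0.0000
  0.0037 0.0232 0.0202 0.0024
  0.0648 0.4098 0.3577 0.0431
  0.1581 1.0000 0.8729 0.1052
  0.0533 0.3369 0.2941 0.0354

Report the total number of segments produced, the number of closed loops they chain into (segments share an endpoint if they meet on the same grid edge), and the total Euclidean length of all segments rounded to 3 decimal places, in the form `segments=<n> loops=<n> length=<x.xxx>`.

segments=6 loops=1 length=5.088

cell (4,0): code 0100 → (4.273,1.000)–(5.000,0.490)
cell (4,1): code 1100 → (4.414,2.000)–(4.273,1.000)
cell (4,2): code 1000 → (5.000,2.393)–(4.414,2.000)
cell (5,0): code 0010 → (5.000,0.490)–(5.647,1.000)
cell (5,1): code 0011 → (5.647,1.000)–(5.522,2.000)
cell (5,2): code 0001 → (5.522,2.000)–(5.000,2.393)
total: 6 segments, chained into 1 closed loop(s), length Σ = 5.087872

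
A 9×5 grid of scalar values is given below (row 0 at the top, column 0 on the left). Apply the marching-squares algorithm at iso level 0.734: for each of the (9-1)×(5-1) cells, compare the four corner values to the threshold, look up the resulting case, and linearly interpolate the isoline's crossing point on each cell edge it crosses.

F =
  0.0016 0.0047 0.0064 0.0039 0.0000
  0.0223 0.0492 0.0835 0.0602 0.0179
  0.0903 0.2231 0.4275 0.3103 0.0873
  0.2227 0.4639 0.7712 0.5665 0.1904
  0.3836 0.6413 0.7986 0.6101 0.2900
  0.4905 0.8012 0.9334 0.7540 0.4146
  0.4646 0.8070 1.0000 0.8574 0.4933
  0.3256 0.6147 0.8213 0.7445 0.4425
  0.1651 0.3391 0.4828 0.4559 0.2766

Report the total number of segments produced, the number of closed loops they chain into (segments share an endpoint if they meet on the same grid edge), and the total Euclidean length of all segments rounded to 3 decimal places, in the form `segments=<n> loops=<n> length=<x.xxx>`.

cell (2,1): code 0100 → (2.892,2.000)–(3.000,1.879)
cell (2,2): code 1000 → (3.000,2.182)–(2.892,2.000)
cell (3,1): code 0110 → (3.000,1.879)–(4.000,1.589)
cell (3,2): code 1001 → (4.000,2.343)–(3.000,2.182)
cell (4,0): code 0100 → (4.580,1.000)–(5.000,0.784)
cell (4,1): code 1110 → (4.000,1.589)–(4.580,1.000)
cell (4,2): code 1101 → (4.861,3.000)–(4.000,2.343)
cell (4,3): code 1000 → (5.000,3.059)–(4.861,3.000)
cell (5,0): code 0110 → (5.000,0.784)–(6.000,0.787)
cell (5,3): code 1001 → (6.000,3.339)–(5.000,3.059)
cell (6,0): code 0010 → (6.000,0.787)–(6.380,1.000)
cell (6,1): code 0111 → (6.380,1.000)–(7.000,1.577)
cell (6,3): code 1001 → (7.000,3.035)–(6.000,3.339)
cell (7,1): code 0010 → (7.000,1.577)–(7.258,2.000)
cell (7,2): code 0011 → (7.258,2.000)–(7.036,3.000)
cell (7,3): code 0001 → (7.036,3.000)–(7.000,3.035)
total: 16 segments, chained into 1 closed loop(s), length Σ = 10.897618

segments=16 loops=1 length=10.898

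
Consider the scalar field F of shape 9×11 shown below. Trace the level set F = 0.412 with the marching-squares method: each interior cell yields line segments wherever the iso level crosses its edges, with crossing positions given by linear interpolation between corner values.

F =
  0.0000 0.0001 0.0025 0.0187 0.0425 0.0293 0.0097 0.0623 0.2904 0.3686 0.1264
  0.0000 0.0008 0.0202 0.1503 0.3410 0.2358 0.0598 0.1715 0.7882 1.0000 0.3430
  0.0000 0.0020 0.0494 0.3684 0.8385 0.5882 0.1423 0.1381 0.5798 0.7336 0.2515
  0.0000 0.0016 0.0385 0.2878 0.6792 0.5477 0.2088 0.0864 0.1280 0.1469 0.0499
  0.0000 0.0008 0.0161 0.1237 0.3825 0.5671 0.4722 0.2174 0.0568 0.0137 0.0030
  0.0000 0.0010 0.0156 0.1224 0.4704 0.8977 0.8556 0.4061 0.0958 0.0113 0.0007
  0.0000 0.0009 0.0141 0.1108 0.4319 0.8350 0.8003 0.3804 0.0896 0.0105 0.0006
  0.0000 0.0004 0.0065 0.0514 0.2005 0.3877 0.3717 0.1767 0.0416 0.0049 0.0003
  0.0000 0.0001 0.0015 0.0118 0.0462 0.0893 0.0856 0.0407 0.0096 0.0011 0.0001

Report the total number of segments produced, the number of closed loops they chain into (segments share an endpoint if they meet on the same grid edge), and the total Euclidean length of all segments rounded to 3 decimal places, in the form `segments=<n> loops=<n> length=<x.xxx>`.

cell (0,7): code 0100 → (0.244,8.000)–(1.000,7.390)
cell (0,8): code 1100 → (0.069,9.000)–(0.244,8.000)
cell (0,9): code 1000 → (1.000,9.895)–(0.069,9.000)
cell (1,3): code 0100 → (1.143,4.000)–(2.000,3.093)
cell (1,4): code 1100 → (1.500,5.000)–(1.143,4.000)
cell (1,5): code 1000 → (2.000,5.395)–(1.500,5.000)
cell (1,7): code 0110 → (1.000,7.390)–(2.000,7.620)
cell (1,9): code 1001 → (2.000,9.667)–(1.000,9.895)
cell (2,3): code 0110 → (2.000,3.093)–(3.000,3.317)
cell (2,5): code 1001 → (3.000,5.400)–(2.000,5.395)
cell (2,7): code 0010 → (2.000,7.620)–(2.371,8.000)
cell (2,8): code 0011 → (2.371,8.000)–(2.548,9.000)
cell (2,9): code 0001 → (2.548,9.000)–(2.000,9.667)
cell (3,3): code 0010 → (3.000,3.317)–(3.901,4.000)
cell (3,4): code 0111 → (3.901,4.000)–(4.000,4.160)
cell (3,5): code 1101 → (3.771,6.000)–(3.000,5.400)
cell (3,6): code 1000 → (4.000,6.236)–(3.771,6.000)
cell (4,3): code 0100 → (4.336,4.000)–(5.000,3.832)
cell (4,4): code 1110 → (4.000,4.160)–(4.336,4.000)
cell (4,6): code 1001 → (5.000,6.987)–(4.000,6.236)
cell (5,3): code 0110 → (5.000,3.832)–(6.000,3.938)
cell (5,6): code 1001 → (6.000,6.925)–(5.000,6.987)
cell (6,3): code 0010 → (6.000,3.938)–(6.086,4.000)
cell (6,4): code 0011 → (6.086,4.000)–(6.946,5.000)
cell (6,5): code 0011 → (6.946,5.000)–(6.906,6.000)
cell (6,6): code 0001 → (6.906,6.000)–(6.000,6.925)
total: 26 segments, chained into 2 closed loop(s), length Σ = 23.371427

segments=26 loops=2 length=23.371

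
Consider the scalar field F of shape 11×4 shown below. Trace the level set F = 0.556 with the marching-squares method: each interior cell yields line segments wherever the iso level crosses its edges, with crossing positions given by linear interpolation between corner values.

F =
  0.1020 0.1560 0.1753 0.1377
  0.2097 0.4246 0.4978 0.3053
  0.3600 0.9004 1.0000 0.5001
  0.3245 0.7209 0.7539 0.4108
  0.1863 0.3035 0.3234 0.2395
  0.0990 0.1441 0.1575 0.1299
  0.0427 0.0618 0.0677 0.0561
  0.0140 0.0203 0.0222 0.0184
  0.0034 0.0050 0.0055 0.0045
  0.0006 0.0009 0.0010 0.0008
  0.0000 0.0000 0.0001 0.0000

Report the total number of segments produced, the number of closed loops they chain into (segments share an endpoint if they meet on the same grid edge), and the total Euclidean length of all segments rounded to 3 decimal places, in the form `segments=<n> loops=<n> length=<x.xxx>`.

segments=8 loops=1 length=7.615

cell (1,0): code 0100 → (1.276,1.000)–(2.000,0.363)
cell (1,1): code 1100 → (1.116,2.000)–(1.276,1.000)
cell (1,2): code 1000 → (2.000,2.888)–(1.116,2.000)
cell (2,0): code 0110 → (2.000,0.363)–(3.000,0.584)
cell (2,2): code 1001 → (3.000,2.577)–(2.000,2.888)
cell (3,0): code 0010 → (3.000,0.584)–(3.395,1.000)
cell (3,1): code 0011 → (3.395,1.000)–(3.460,2.000)
cell (3,2): code 0001 → (3.460,2.000)–(3.000,2.577)
total: 8 segments, chained into 1 closed loop(s), length Σ = 7.615290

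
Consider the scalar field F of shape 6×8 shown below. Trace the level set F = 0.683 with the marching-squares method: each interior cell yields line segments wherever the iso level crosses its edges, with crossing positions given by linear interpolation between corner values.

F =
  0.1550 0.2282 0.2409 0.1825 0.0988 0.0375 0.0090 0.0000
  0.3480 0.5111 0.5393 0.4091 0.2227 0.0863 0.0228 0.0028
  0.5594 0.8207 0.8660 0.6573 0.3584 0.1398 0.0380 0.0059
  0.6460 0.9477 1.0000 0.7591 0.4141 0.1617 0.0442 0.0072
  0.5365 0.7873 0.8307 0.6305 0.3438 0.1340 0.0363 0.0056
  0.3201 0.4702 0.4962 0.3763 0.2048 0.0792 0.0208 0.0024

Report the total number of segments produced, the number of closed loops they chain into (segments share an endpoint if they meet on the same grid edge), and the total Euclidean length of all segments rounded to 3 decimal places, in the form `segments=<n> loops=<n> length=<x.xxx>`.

segments=12 loops=1 length=9.471

cell (1,0): code 0100 → (1.555,1.000)–(2.000,0.473)
cell (1,1): code 1100 → (1.440,2.000)–(1.555,1.000)
cell (1,2): code 1000 → (2.000,2.877)–(1.440,2.000)
cell (2,0): code 0110 → (2.000,0.473)–(3.000,0.123)
cell (2,2): code 1101 → (2.252,3.000)–(2.000,2.877)
cell (2,3): code 1000 → (3.000,3.221)–(2.252,3.000)
cell (3,0): code 0110 → (3.000,0.123)–(4.000,0.584)
cell (3,2): code 1011 → (4.000,2.738)–(3.592,3.000)
cell (3,3): code 0001 → (3.592,3.000)–(3.000,3.221)
cell (4,0): code 0010 → (4.000,0.584)–(4.329,1.000)
cell (4,1): code 0011 → (4.329,1.000)–(4.442,2.000)
cell (4,2): code 0001 → (4.442,2.000)–(4.000,2.738)
total: 12 segments, chained into 1 closed loop(s), length Σ = 9.471067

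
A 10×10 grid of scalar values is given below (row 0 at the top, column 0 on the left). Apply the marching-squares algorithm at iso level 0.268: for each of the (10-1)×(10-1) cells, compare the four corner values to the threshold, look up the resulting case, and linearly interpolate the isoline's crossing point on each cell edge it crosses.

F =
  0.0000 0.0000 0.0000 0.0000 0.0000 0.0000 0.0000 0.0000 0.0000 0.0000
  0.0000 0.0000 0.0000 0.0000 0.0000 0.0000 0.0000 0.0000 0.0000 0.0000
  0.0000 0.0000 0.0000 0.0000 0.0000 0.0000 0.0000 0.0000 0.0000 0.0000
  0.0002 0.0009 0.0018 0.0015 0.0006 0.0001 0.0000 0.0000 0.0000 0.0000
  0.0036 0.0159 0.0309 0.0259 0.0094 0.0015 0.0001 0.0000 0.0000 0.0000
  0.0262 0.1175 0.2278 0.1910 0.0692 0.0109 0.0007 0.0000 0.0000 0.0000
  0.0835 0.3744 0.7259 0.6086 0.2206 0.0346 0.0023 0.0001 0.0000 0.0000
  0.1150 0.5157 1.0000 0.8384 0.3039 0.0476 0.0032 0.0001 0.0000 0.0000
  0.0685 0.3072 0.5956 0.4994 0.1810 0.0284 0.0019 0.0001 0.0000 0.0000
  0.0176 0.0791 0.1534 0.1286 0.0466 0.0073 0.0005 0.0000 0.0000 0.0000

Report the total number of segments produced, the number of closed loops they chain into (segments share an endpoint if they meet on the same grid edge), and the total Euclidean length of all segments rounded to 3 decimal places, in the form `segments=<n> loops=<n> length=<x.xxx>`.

segments=14 loops=1 length=11.477

cell (5,0): code 0100 → (5.586,1.000)–(6.000,0.634)
cell (5,1): code 1100 → (5.081,2.000)–(5.586,1.000)
cell (5,2): code 1100 → (5.184,3.000)–(5.081,2.000)
cell (5,3): code 1000 → (6.000,3.878)–(5.184,3.000)
cell (6,0): code 0110 → (6.000,0.634)–(7.000,0.382)
cell (6,3): code 1101 → (6.569,4.000)–(6.000,3.878)
cell (6,4): code 1000 → (7.000,4.140)–(6.569,4.000)
cell (7,0): code 0110 → (7.000,0.382)–(8.000,0.836)
cell (7,3): code 1011 → (8.000,3.727)–(7.292,4.000)
cell (7,4): code 0001 → (7.292,4.000)–(7.000,4.140)
cell (8,0): code 0010 → (8.000,0.836)–(8.172,1.000)
cell (8,1): code 0011 → (8.172,1.000)–(8.741,2.000)
cell (8,2): code 0011 → (8.741,2.000)–(8.624,3.000)
cell (8,3): code 0001 → (8.624,3.000)–(8.000,3.727)
total: 14 segments, chained into 1 closed loop(s), length Σ = 11.476958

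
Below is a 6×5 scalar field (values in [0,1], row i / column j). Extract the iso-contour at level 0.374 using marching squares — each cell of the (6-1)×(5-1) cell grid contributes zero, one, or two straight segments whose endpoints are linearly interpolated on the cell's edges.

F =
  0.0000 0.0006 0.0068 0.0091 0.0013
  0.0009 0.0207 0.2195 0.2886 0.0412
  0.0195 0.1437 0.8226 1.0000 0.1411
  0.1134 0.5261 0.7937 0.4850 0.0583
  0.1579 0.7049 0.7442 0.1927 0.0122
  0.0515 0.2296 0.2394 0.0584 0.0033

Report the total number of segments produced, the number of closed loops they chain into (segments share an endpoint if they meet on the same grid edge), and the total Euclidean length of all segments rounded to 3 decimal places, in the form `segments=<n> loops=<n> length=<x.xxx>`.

segments=12 loops=1 length=10.592

cell (1,1): code 0100 → (1.256,2.000)–(2.000,1.339)
cell (1,2): code 1100 → (1.120,3.000)–(1.256,2.000)
cell (1,3): code 1000 → (2.000,3.729)–(1.120,3.000)
cell (2,0): code 0100 → (2.602,1.000)–(3.000,0.631)
cell (2,1): code 1110 → (2.000,1.339)–(2.602,1.000)
cell (2,3): code 1001 → (3.000,3.260)–(2.000,3.729)
cell (3,0): code 0110 → (3.000,0.631)–(4.000,0.395)
cell (3,2): code 1011 → (4.000,2.671)–(3.380,3.000)
cell (3,3): code 0001 → (3.380,3.000)–(3.000,3.260)
cell (4,0): code 0010 → (4.000,0.395)–(4.696,1.000)
cell (4,1): code 0011 → (4.696,1.000)–(4.733,2.000)
cell (4,2): code 0001 → (4.733,2.000)–(4.000,2.671)
total: 12 segments, chained into 1 closed loop(s), length Σ = 10.591633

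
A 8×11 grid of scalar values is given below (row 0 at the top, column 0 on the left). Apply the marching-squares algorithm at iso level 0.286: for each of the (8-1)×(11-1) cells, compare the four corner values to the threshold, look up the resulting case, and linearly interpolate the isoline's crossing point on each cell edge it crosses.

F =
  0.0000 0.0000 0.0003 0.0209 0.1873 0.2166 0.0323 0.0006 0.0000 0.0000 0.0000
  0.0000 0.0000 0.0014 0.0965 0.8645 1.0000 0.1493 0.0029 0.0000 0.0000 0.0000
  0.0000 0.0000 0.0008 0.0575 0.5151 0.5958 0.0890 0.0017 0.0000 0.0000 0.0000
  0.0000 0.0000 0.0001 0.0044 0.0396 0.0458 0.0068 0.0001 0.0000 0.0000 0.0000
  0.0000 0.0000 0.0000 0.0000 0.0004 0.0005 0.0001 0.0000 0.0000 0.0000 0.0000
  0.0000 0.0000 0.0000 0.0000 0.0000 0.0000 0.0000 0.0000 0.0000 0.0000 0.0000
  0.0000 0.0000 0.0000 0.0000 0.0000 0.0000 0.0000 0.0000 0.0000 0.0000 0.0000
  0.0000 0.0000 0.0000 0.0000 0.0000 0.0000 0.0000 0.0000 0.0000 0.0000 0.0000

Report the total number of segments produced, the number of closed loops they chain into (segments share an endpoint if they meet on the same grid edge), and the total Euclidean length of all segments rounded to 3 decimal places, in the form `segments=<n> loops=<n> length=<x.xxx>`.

cell (0,3): code 0100 → (0.146,4.000)–(1.000,3.247)
cell (0,4): code 1100 → (0.089,5.000)–(0.146,4.000)
cell (0,5): code 1000 → (1.000,5.839)–(0.089,5.000)
cell (1,3): code 0110 → (1.000,3.247)–(2.000,3.499)
cell (1,5): code 1001 → (2.000,5.611)–(1.000,5.839)
cell (2,3): code 0010 → (2.000,3.499)–(2.482,4.000)
cell (2,4): code 0011 → (2.482,4.000)–(2.563,5.000)
cell (2,5): code 0001 → (2.563,5.000)–(2.000,5.611)
total: 8 segments, chained into 1 closed loop(s), length Σ = 7.966007

segments=8 loops=1 length=7.966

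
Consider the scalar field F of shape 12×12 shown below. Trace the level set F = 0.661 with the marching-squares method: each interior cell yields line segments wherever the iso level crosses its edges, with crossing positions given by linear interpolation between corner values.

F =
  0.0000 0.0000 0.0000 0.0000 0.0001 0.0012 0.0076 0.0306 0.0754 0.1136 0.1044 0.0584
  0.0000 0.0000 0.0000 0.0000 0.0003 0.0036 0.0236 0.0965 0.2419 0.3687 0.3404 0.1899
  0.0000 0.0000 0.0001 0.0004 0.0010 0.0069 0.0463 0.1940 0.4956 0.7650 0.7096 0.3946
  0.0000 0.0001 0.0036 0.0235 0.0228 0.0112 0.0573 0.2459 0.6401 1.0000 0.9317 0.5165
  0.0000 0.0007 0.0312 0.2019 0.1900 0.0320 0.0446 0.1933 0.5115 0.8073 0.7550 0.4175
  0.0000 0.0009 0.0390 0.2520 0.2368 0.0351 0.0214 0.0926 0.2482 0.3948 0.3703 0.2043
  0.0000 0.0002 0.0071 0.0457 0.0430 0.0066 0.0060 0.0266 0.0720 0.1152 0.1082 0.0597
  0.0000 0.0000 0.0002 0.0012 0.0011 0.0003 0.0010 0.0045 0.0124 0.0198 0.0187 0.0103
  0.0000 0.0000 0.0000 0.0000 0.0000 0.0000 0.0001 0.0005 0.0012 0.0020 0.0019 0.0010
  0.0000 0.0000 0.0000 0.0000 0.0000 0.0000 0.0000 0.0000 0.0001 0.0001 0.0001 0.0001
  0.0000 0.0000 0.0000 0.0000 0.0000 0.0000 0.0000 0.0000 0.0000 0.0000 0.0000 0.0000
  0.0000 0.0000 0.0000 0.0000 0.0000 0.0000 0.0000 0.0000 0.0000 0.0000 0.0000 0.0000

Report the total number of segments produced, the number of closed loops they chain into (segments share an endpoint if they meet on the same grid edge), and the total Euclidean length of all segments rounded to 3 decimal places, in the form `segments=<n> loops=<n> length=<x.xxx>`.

segments=10 loops=1 length=8.087

cell (1,8): code 0100 → (1.738,9.000)–(2.000,8.614)
cell (1,9): code 1100 → (1.868,10.000)–(1.738,9.000)
cell (1,10): code 1000 → (2.000,10.154)–(1.868,10.000)
cell (2,8): code 0110 → (2.000,8.614)–(3.000,8.058)
cell (2,10): code 1001 → (3.000,10.652)–(2.000,10.154)
cell (3,8): code 0110 → (3.000,8.058)–(4.000,8.505)
cell (3,10): code 1001 → (4.000,10.279)–(3.000,10.652)
cell (4,8): code 0010 → (4.000,8.505)–(4.355,9.000)
cell (4,9): code 0011 → (4.355,9.000)–(4.244,10.000)
cell (4,10): code 0001 → (4.244,10.000)–(4.000,10.279)
total: 10 segments, chained into 1 closed loop(s), length Σ = 8.087388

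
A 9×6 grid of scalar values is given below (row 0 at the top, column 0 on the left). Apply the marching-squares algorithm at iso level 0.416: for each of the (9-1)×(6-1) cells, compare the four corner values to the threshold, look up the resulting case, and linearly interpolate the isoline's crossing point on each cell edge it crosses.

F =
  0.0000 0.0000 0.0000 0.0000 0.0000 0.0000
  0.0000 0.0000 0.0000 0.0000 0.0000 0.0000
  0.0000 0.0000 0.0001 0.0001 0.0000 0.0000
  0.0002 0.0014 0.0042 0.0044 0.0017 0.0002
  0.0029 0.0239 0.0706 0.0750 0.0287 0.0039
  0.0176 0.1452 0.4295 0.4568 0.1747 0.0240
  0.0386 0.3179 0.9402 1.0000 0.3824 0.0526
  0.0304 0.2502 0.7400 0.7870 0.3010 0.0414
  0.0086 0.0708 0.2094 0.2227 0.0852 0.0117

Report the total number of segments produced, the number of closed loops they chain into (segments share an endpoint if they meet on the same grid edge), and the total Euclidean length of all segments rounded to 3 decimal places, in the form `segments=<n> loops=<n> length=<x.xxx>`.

cell (4,1): code 0100 → (4.962,2.000)–(5.000,1.953)
cell (4,2): code 1100 → (4.893,3.000)–(4.962,2.000)
cell (4,3): code 1000 → (5.000,3.145)–(4.893,3.000)
cell (5,1): code 0110 → (5.000,1.953)–(6.000,1.158)
cell (5,3): code 1001 → (6.000,3.946)–(5.000,3.145)
cell (6,1): code 0110 → (6.000,1.158)–(7.000,1.339)
cell (6,3): code 1001 → (7.000,3.763)–(6.000,3.946)
cell (7,1): code 0010 → (7.000,1.339)–(7.611,2.000)
cell (7,2): code 0011 → (7.611,2.000)–(7.657,3.000)
cell (7,3): code 0001 → (7.657,3.000)–(7.000,3.763)
total: 10 segments, chained into 1 closed loop(s), length Σ = 8.742953

segments=10 loops=1 length=8.743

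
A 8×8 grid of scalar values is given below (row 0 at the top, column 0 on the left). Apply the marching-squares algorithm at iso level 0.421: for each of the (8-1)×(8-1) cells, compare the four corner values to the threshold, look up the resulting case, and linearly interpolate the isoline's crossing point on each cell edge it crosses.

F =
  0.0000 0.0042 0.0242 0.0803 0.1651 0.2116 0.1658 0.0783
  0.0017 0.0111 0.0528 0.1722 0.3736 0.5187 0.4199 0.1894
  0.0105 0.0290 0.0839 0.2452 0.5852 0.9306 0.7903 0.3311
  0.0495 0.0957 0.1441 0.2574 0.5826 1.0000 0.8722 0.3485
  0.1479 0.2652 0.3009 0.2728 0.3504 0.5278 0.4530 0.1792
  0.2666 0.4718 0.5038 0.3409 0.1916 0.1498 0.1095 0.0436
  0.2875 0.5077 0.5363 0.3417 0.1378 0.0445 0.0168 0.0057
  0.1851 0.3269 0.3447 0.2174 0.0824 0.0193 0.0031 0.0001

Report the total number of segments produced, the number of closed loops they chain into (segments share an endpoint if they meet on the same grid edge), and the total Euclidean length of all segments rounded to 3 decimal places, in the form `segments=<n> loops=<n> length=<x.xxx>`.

segments=22 loops=2 length=17.323

cell (0,4): code 0100 → (0.682,5.000)–(1.000,4.327)
cell (0,5): code 1000 → (1.000,5.989)–(0.682,5.000)
cell (1,3): code 0100 → (1.224,4.000)–(2.000,3.517)
cell (1,4): code 1110 → (1.000,4.327)–(1.224,4.000)
cell (1,5): code 1101 → (1.003,6.000)–(1.000,5.989)
cell (1,6): code 1000 → (2.000,6.804)–(1.003,6.000)
cell (2,3): code 0110 → (2.000,3.517)–(3.000,3.503)
cell (2,6): code 1001 → (3.000,6.862)–(2.000,6.804)
cell (3,3): code 0010 → (3.000,3.503)–(3.696,4.000)
cell (3,4): code 0111 → (3.696,4.000)–(4.000,4.398)
cell (3,6): code 1001 → (4.000,6.117)–(3.000,6.862)
cell (4,0): code 0100 → (4.754,1.000)–(5.000,0.752)
cell (4,1): code 1100 → (4.592,2.000)–(4.754,1.000)
cell (4,2): code 1000 → (5.000,2.508)–(4.592,2.000)
cell (4,4): code 0010 → (4.000,4.398)–(4.283,5.000)
cell (4,5): code 0011 → (4.283,5.000)–(4.093,6.000)
cell (4,6): code 0001 → (4.093,6.000)–(4.000,6.117)
cell (5,0): code 0110 → (5.000,0.752)–(6.000,0.606)
cell (5,2): code 1001 → (6.000,2.592)–(5.000,2.508)
cell (6,0): code 0010 → (6.000,0.606)–(6.480,1.000)
cell (6,1): code 0011 → (6.480,1.000)–(6.602,2.000)
cell (6,2): code 0001 → (6.602,2.000)–(6.000,2.592)
total: 22 segments, chained into 2 closed loop(s), length Σ = 17.323270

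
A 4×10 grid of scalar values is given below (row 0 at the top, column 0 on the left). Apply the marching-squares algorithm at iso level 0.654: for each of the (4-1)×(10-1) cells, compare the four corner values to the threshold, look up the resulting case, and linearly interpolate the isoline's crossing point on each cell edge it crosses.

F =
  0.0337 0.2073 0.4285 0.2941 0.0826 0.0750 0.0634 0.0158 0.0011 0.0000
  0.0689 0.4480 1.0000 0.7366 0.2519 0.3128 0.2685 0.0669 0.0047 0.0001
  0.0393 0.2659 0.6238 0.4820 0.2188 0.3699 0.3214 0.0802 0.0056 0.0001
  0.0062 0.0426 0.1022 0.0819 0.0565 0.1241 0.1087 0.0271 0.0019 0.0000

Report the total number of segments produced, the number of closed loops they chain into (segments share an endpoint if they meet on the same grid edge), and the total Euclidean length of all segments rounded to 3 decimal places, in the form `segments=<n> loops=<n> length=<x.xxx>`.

cell (0,1): code 0100 → (0.395,2.000)–(1.000,1.373)
cell (0,2): code 1100 → (0.813,3.000)–(0.395,2.000)
cell (0,3): code 1000 → (1.000,3.170)–(0.813,3.000)
cell (1,1): code 0010 → (1.000,1.373)–(1.920,2.000)
cell (1,2): code 0011 → (1.920,2.000)–(1.324,3.000)
cell (1,3): code 0001 → (1.324,3.000)–(1.000,3.170)
total: 6 segments, chained into 1 closed loop(s), length Σ = 4.851596

segments=6 loops=1 length=4.852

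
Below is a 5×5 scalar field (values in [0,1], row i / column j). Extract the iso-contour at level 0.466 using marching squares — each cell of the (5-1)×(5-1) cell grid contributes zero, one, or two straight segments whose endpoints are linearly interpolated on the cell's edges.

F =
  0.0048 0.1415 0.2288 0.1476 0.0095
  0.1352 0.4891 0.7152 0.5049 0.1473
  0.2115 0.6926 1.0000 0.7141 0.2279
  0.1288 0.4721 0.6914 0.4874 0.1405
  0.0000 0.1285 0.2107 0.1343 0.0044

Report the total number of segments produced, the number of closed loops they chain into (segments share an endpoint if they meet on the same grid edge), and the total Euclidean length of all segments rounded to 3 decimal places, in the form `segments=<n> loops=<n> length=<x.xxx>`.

cell (0,0): code 0100 → (0.934,1.000)–(1.000,0.935)
cell (0,1): code 1100 → (0.488,2.000)–(0.934,1.000)
cell (0,2): code 1100 → (0.891,3.000)–(0.488,2.000)
cell (0,3): code 1000 → (1.000,3.109)–(0.891,3.000)
cell (1,0): code 0110 → (1.000,0.935)–(2.000,0.529)
cell (1,3): code 1001 → (2.000,3.510)–(1.000,3.109)
cell (2,0): code 0110 → (2.000,0.529)–(3.000,0.982)
cell (2,3): code 1001 → (3.000,3.062)–(2.000,3.510)
cell (3,0): code 0010 → (3.000,0.982)–(3.018,1.000)
cell (3,1): code 0011 → (3.018,1.000)–(3.469,2.000)
cell (3,2): code 0011 → (3.469,2.000)–(3.061,3.000)
cell (3,3): code 0001 → (3.061,3.000)–(3.000,3.062)
total: 12 segments, chained into 1 closed loop(s), length Σ = 9.059767

segments=12 loops=1 length=9.060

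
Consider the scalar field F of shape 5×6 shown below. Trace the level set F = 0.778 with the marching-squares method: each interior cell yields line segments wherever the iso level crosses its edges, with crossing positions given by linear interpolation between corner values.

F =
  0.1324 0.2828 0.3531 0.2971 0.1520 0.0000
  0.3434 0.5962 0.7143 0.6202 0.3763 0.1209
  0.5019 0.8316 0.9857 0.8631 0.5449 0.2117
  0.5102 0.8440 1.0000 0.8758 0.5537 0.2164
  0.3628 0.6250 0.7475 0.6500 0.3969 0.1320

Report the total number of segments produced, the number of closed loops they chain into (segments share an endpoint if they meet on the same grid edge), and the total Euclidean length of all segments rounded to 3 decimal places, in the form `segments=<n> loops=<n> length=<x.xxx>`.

cell (1,0): code 0100 → (1.772,1.000)–(2.000,0.837)
cell (1,1): code 1100 → (1.235,2.000)–(1.772,1.000)
cell (1,2): code 1100 → (1.650,3.000)–(1.235,2.000)
cell (1,3): code 1000 → (2.000,3.267)–(1.650,3.000)
cell (2,0): code 0110 → (2.000,0.837)–(3.000,0.802)
cell (2,3): code 1001 → (3.000,3.304)–(2.000,3.267)
cell (3,0): code 0010 → (3.000,0.802)–(3.301,1.000)
cell (3,1): code 0011 → (3.301,1.000)–(3.879,2.000)
cell (3,2): code 0011 → (3.879,2.000)–(3.433,3.000)
cell (3,3): code 0001 → (3.433,3.000)–(3.000,3.304)
total: 10 segments, chained into 1 closed loop(s), length Σ = 8.079149

segments=10 loops=1 length=8.079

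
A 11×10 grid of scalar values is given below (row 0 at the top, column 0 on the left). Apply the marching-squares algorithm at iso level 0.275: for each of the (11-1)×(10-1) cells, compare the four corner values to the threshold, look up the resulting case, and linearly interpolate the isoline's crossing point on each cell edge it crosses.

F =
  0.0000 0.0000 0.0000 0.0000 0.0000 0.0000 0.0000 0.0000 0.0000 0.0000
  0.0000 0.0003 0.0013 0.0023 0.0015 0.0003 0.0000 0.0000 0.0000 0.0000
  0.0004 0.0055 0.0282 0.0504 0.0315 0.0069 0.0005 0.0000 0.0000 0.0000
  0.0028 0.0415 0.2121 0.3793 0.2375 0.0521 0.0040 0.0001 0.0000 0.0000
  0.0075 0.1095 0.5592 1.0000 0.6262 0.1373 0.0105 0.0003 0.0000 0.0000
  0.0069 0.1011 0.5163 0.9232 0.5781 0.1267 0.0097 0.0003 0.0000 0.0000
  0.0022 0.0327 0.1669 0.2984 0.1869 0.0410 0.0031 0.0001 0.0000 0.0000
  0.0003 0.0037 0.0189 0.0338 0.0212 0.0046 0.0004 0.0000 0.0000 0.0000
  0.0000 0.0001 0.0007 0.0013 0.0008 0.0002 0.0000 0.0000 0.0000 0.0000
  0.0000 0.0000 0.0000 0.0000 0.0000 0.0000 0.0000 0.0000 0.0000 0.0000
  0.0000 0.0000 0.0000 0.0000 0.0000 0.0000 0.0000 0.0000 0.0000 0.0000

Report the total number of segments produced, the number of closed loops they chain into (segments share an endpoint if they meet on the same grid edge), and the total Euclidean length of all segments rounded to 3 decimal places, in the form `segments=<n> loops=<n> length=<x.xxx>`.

cell (2,2): code 0100 → (2.683,3.000)–(3.000,2.376)
cell (2,3): code 1000 → (3.000,3.736)–(2.683,3.000)
cell (3,1): code 0100 → (3.181,2.000)–(4.000,1.368)
cell (3,2): code 1110 → (3.000,2.376)–(3.181,2.000)
cell (3,3): code 1101 → (3.096,4.000)–(3.000,3.736)
cell (3,4): code 1000 → (4.000,4.718)–(3.096,4.000)
cell (4,1): code 0110 → (4.000,1.368)–(5.000,1.419)
cell (4,4): code 1001 → (5.000,4.671)–(4.000,4.718)
cell (5,1): code 0010 → (5.000,1.419)–(5.691,2.000)
cell (5,2): code 0111 → (5.691,2.000)–(6.000,2.822)
cell (5,3): code 1011 → (6.000,3.210)–(5.775,4.000)
cell (5,4): code 0001 → (5.775,4.000)–(5.000,4.671)
cell (6,2): code 0010 → (6.000,2.822)–(6.088,3.000)
cell (6,3): code 0001 → (6.088,3.000)–(6.000,3.210)
total: 14 segments, chained into 1 closed loop(s), length Σ = 10.445106

segments=14 loops=1 length=10.445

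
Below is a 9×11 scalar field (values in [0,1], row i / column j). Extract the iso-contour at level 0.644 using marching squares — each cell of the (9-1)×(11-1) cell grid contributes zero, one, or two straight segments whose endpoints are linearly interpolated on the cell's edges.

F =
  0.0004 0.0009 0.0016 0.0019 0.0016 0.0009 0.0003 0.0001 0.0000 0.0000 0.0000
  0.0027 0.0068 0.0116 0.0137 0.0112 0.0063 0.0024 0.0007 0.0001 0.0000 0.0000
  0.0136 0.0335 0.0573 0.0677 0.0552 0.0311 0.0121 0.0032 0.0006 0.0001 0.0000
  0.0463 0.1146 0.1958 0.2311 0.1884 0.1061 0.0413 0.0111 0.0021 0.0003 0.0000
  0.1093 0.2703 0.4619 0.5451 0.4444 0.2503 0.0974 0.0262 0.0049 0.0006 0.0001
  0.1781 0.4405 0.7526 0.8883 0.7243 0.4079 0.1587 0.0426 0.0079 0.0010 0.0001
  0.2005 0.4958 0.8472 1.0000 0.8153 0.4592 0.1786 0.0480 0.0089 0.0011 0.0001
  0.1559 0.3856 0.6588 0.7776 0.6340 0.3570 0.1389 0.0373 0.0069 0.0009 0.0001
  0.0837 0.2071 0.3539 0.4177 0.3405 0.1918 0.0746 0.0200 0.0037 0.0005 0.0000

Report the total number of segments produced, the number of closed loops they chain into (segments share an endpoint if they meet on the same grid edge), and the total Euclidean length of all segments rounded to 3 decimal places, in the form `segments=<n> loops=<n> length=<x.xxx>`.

cell (4,1): code 0100 → (4.626,2.000)–(5.000,1.652)
cell (4,2): code 1100 → (4.288,3.000)–(4.626,2.000)
cell (4,3): code 1100 → (4.713,4.000)–(4.288,3.000)
cell (4,4): code 1000 → (5.000,4.254)–(4.713,4.000)
cell (5,1): code 0110 → (5.000,1.652)–(6.000,1.422)
cell (5,4): code 1001 → (6.000,4.481)–(5.000,4.254)
cell (6,1): code 0110 → (6.000,1.422)–(7.000,1.946)
cell (6,3): code 1011 → (7.000,3.930)–(6.945,4.000)
cell (6,4): code 0001 → (6.945,4.000)–(6.000,4.481)
cell (7,1): code 0010 → (7.000,1.946)–(7.049,2.000)
cell (7,2): code 0011 → (7.049,2.000)–(7.371,3.000)
cell (7,3): code 0001 → (7.371,3.000)–(7.000,3.930)
total: 12 segments, chained into 1 closed loop(s), length Σ = 9.490730

segments=12 loops=1 length=9.491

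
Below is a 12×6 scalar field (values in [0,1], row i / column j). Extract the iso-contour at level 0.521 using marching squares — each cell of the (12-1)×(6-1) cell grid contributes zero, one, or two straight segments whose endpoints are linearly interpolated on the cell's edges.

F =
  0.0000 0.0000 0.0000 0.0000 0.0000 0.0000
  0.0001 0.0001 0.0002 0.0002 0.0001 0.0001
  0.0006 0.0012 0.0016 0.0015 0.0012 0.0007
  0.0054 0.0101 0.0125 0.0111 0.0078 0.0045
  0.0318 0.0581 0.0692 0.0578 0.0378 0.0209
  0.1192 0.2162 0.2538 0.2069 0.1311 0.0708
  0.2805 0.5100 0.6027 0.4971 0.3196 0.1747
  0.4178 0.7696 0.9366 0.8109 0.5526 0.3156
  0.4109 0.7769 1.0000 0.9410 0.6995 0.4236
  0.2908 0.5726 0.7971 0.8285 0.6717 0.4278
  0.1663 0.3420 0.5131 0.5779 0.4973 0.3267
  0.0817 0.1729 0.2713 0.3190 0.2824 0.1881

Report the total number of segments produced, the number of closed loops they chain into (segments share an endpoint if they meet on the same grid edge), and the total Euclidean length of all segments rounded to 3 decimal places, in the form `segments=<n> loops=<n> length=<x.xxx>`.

cell (5,1): code 0100 → (5.766,2.000)–(6.000,1.119)
cell (5,2): code 1000 → (6.000,2.774)–(5.766,2.000)
cell (6,0): code 0100 → (6.042,1.000)–(7.000,0.293)
cell (6,1): code 1110 → (6.000,1.119)–(6.042,1.000)
cell (6,2): code 1101 → (6.076,3.000)–(6.000,2.774)
cell (6,3): code 1100 → (6.864,4.000)–(6.076,3.000)
cell (6,4): code 1000 → (7.000,4.133)–(6.864,4.000)
cell (7,0): code 0110 → (7.000,0.293)–(8.000,0.301)
cell (7,4): code 1001 → (8.000,4.647)–(7.000,4.133)
cell (8,0): code 0110 → (8.000,0.301)–(9.000,0.817)
cell (8,4): code 1001 → (9.000,4.618)–(8.000,4.647)
cell (9,0): code 0010 → (9.000,0.817)–(9.224,1.000)
cell (9,1): code 0011 → (9.224,1.000)–(9.972,2.000)
cell (9,2): code 0111 → (9.972,2.000)–(10.000,2.122)
cell (9,3): code 1011 → (10.000,3.706)–(9.864,4.000)
cell (9,4): code 0001 → (9.864,4.000)–(9.000,4.618)
cell (10,2): code 0010 → (10.000,2.122)–(10.220,3.000)
cell (10,3): code 0001 → (10.220,3.000)–(10.000,3.706)
total: 18 segments, chained into 1 closed loop(s), length Σ = 13.682618

segments=18 loops=1 length=13.683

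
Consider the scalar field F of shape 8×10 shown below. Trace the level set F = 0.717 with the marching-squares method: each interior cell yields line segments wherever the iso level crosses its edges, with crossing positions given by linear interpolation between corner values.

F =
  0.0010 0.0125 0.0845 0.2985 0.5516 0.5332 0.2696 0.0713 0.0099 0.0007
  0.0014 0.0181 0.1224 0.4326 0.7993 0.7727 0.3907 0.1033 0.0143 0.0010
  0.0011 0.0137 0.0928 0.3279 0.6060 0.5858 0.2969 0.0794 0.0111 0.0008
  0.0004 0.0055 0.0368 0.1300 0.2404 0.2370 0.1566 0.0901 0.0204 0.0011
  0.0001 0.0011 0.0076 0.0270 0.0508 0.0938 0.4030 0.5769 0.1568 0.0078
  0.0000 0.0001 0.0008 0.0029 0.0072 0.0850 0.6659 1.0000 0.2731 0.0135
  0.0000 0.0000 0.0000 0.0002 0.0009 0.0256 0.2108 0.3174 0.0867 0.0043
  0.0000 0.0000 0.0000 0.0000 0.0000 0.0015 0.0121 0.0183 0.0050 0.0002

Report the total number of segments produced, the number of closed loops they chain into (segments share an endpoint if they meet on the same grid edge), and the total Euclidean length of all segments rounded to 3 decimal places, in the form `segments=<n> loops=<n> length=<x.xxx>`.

cell (0,3): code 0100 → (0.668,4.000)–(1.000,3.776)
cell (0,4): code 1100 → (0.767,5.000)–(0.668,4.000)
cell (0,5): code 1000 → (1.000,5.146)–(0.767,5.000)
cell (1,3): code 0010 → (1.000,3.776)–(1.426,4.000)
cell (1,4): code 0011 → (1.426,4.000)–(1.298,5.000)
cell (1,5): code 0001 → (1.298,5.000)–(1.000,5.146)
cell (4,6): code 0100 → (4.331,7.000)–(5.000,6.153)
cell (4,7): code 1000 → (5.000,7.389)–(4.331,7.000)
cell (5,6): code 0010 → (5.000,6.153)–(5.415,7.000)
cell (5,7): code 0001 → (5.415,7.000)–(5.000,7.389)
total: 10 segments, chained into 2 closed loop(s), length Σ = 6.866642

segments=10 loops=2 length=6.867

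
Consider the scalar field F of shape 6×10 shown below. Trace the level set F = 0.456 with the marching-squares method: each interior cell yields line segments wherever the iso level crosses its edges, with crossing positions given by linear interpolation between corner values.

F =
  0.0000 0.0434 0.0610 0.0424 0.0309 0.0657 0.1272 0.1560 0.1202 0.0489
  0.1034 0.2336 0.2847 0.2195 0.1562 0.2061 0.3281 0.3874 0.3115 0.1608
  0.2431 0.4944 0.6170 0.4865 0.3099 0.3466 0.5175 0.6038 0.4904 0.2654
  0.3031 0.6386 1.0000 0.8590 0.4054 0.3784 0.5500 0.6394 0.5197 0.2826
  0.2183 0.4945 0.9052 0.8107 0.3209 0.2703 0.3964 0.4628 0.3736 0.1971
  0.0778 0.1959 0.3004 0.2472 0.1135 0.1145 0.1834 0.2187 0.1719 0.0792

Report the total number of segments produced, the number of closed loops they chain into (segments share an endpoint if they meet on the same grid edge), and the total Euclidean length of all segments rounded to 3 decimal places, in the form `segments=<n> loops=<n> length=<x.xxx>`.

segments=24 loops=2 length=18.778

cell (1,0): code 0100 → (1.853,1.000)–(2.000,0.847)
cell (1,1): code 1100 → (1.515,2.000)–(1.853,1.000)
cell (1,2): code 1100 → (1.886,3.000)–(1.515,2.000)
cell (1,3): code 1000 → (2.000,3.173)–(1.886,3.000)
cell (1,5): code 0100 → (1.675,6.000)–(2.000,5.640)
cell (1,6): code 1100 → (1.317,7.000)–(1.675,6.000)
cell (1,7): code 1100 → (1.808,8.000)–(1.317,7.000)
cell (1,8): code 1000 → (2.000,8.153)–(1.808,8.000)
cell (2,0): code 0110 → (2.000,0.847)–(3.000,0.456)
cell (2,3): code 1001 → (3.000,3.888)–(2.000,3.173)
cell (2,5): code 0110 → (2.000,5.640)–(3.000,5.452)
cell (2,8): code 1001 → (3.000,8.269)–(2.000,8.153)
cell (3,0): code 0110 → (3.000,0.456)–(4.000,0.861)
cell (3,3): code 1001 → (4.000,3.724)–(3.000,3.888)
cell (3,5): code 0010 → (3.000,5.452)–(3.612,6.000)
cell (3,6): code 0111 → (3.612,6.000)–(4.000,6.898)
cell (3,7): code 1011 → (4.000,7.076)–(3.436,8.000)
cell (3,8): code 0001 → (3.436,8.000)–(3.000,8.269)
cell (4,0): code 0010 → (4.000,0.861)–(4.129,1.000)
cell (4,1): code 0011 → (4.129,1.000)–(4.743,2.000)
cell (4,2): code 0011 → (4.743,2.000)–(4.629,3.000)
cell (4,3): code 0001 → (4.629,3.000)–(4.000,3.724)
cell (4,6): code 0010 → (4.000,6.898)–(4.028,7.000)
cell (4,7): code 0001 → (4.028,7.000)–(4.000,7.076)
total: 24 segments, chained into 2 closed loop(s), length Σ = 18.777633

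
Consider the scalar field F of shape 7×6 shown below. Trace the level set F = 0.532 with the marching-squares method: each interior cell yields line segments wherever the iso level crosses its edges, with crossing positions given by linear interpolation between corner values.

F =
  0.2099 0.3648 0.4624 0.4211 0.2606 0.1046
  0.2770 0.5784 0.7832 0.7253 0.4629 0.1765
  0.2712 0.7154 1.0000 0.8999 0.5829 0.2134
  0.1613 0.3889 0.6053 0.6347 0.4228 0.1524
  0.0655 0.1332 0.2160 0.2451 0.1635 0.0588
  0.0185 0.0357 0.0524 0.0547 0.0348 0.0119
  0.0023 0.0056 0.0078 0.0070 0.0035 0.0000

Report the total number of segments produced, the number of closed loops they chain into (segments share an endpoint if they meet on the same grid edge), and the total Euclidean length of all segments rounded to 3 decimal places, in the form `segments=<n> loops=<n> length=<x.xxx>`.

cell (0,0): code 0100 → (0.783,1.000)–(1.000,0.846)
cell (0,1): code 1100 → (0.217,2.000)–(0.783,1.000)
cell (0,2): code 1100 → (0.365,3.000)–(0.217,2.000)
cell (0,3): code 1000 → (1.000,3.737)–(0.365,3.000)
cell (1,0): code 0110 → (1.000,0.846)–(2.000,0.587)
cell (1,3): code 1101 → (1.576,4.000)–(1.000,3.737)
cell (1,4): code 1000 → (2.000,4.138)–(1.576,4.000)
cell (2,0): code 0010 → (2.000,0.587)–(2.562,1.000)
cell (2,1): code 0111 → (2.562,1.000)–(3.000,1.661)
cell (2,3): code 1011 → (3.000,3.485)–(2.318,4.000)
cell (2,4): code 0001 → (2.318,4.000)–(2.000,4.138)
cell (3,1): code 0010 → (3.000,1.661)–(3.188,2.000)
cell (3,2): code 0011 → (3.188,2.000)–(3.264,3.000)
cell (3,3): code 0001 → (3.264,3.000)–(3.000,3.485)
total: 14 segments, chained into 1 closed loop(s), length Σ = 10.144961

segments=14 loops=1 length=10.145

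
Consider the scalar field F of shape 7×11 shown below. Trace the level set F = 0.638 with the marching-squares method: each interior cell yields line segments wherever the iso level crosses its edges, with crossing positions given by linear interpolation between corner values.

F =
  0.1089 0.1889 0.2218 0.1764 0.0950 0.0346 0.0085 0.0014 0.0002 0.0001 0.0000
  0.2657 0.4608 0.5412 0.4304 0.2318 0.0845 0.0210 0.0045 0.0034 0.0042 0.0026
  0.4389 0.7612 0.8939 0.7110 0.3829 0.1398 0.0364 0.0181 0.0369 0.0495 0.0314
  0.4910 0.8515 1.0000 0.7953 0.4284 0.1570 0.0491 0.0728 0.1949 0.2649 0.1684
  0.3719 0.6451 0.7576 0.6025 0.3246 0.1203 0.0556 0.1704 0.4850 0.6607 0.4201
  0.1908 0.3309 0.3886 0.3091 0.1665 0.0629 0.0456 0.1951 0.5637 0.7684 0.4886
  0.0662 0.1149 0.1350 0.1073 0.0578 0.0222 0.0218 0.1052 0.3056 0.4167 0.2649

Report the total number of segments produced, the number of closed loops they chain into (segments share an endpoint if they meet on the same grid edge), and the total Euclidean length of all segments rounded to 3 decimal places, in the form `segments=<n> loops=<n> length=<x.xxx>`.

segments=18 loops=2 length=13.150

cell (1,0): code 0100 → (1.590,1.000)–(2.000,0.618)
cell (1,1): code 1100 → (1.274,2.000)–(1.590,1.000)
cell (1,2): code 1100 → (1.740,3.000)–(1.274,2.000)
cell (1,3): code 1000 → (2.000,3.222)–(1.740,3.000)
cell (2,0): code 0110 → (2.000,0.618)–(3.000,0.408)
cell (2,3): code 1001 → (3.000,3.429)–(2.000,3.222)
cell (3,0): code 0110 → (3.000,0.408)–(4.000,0.974)
cell (3,2): code 1011 → (4.000,2.771)–(3.816,3.000)
cell (3,3): code 0001 → (3.816,3.000)–(3.000,3.429)
cell (3,8): code 0100 → (3.943,9.000)–(4.000,8.871)
cell (3,9): code 1000 → (4.000,9.094)–(3.943,9.000)
cell (4,0): code 0010 → (4.000,0.974)–(4.023,1.000)
cell (4,1): code 0011 → (4.023,1.000)–(4.324,2.000)
cell (4,2): code 0001 → (4.324,2.000)–(4.000,2.771)
cell (4,8): code 0110 → (4.000,8.871)–(5.000,8.363)
cell (4,9): code 1001 → (5.000,9.466)–(4.000,9.094)
cell (5,8): code 0010 → (5.000,8.363)–(5.371,9.000)
cell (5,9): code 0001 → (5.371,9.000)–(5.000,9.466)
total: 18 segments, chained into 2 closed loop(s), length Σ = 13.150131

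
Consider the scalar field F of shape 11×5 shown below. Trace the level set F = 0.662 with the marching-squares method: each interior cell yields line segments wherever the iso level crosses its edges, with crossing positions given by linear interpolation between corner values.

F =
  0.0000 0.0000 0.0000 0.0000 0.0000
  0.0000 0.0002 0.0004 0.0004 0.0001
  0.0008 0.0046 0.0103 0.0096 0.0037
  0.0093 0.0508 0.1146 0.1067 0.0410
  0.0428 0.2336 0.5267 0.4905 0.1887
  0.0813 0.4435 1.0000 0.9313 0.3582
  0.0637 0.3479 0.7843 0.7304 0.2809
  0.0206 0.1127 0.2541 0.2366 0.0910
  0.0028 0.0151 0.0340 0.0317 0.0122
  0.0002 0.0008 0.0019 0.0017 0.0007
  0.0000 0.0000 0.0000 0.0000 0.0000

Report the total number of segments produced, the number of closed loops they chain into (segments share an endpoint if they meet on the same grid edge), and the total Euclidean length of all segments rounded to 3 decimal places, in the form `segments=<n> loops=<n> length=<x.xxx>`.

cell (4,1): code 0100 → (4.286,2.000)–(5.000,1.393)
cell (4,2): code 1100 → (4.389,3.000)–(4.286,2.000)
cell (4,3): code 1000 → (5.000,3.470)–(4.389,3.000)
cell (5,1): code 0110 → (5.000,1.393)–(6.000,1.720)
cell (5,3): code 1001 → (6.000,3.152)–(5.000,3.470)
cell (6,1): code 0010 → (6.000,1.720)–(6.231,2.000)
cell (6,2): code 0011 → (6.231,2.000)–(6.139,3.000)
cell (6,3): code 0001 → (6.139,3.000)–(6.000,3.152)
total: 8 segments, chained into 1 closed loop(s), length Σ = 6.387930

segments=8 loops=1 length=6.388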